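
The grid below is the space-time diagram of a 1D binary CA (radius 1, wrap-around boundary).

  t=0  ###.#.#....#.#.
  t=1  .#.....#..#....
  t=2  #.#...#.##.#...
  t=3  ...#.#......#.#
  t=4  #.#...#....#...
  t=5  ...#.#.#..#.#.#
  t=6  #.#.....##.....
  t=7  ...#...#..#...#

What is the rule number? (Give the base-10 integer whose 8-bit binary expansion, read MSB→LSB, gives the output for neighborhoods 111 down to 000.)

146

  ###|#  b7=1 t=0,i=1
  ##.|.  b6=0 t=0,i=2
  #.#|.  b5=0 t=0,i=3
  #..|#  b4=1 t=0,i=7
  .##|.  b3=0 t=0,i=0
  .#.|.  b2=0 t=0,i=4
  ..#|#  b1=1 t=0,i=10
  ...|.  b0=0 t=0,i=8
  bits 10010010 = 146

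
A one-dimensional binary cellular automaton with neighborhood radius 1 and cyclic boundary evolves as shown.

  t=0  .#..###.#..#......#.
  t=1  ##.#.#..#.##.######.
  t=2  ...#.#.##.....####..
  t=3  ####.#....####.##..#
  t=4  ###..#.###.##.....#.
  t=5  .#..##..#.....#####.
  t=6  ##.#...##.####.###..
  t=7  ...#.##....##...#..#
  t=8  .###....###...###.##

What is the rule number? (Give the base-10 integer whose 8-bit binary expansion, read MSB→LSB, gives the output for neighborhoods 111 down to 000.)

135

  ### -> #   bit 7 = 1  t=0,i=5
  ##. -> .   bit 6 = 0  t=0,i=6
  #.# -> .   bit 5 = 0  t=0,i=7
  #.. -> .   bit 4 = 0  t=0,i=2
  .## -> .   bit 3 = 0  t=0,i=4
  .#. -> #   bit 2 = 1  t=0,i=1
  ..# -> #   bit 1 = 1  t=0,i=0
  ... -> #   bit 0 = 1  t=0,i=13
  bits 10000111 = 135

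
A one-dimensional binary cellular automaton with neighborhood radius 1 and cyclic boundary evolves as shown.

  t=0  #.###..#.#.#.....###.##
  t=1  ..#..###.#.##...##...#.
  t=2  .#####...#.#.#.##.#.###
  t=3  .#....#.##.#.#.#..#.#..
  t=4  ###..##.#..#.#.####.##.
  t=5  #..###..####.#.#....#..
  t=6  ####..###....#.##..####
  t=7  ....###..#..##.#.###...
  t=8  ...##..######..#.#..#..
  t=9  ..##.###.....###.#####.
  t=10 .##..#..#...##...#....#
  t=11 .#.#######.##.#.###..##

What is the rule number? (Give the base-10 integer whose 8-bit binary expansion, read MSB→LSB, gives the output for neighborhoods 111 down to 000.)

30

  ###|.  b7=0 t=0,i=3
  ##.|.  b6=0 t=0,i=0
  #.#|.  b5=0 t=0,i=1
  #..|#  b4=1 t=0,i=5
  .##|#  b3=1 t=0,i=2
  .#.|#  b2=1 t=0,i=7
  ..#|#  b1=1 t=0,i=6
  ...|.  b0=0 t=0,i=13
  bits 00011110 = 30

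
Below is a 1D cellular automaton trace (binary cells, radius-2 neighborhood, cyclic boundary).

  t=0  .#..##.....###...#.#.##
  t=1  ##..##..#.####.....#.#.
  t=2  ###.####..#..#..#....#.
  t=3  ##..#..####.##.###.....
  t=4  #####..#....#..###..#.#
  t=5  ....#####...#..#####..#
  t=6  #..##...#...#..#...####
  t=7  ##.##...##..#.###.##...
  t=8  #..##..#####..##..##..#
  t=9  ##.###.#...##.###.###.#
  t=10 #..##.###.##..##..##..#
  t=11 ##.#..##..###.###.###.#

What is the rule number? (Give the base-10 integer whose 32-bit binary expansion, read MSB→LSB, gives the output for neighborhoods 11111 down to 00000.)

  ##### -> .   bit 31 = 0  t=4,i=1
  ####. -> .   bit 30 = 0  t=1,i=12
  ###.# -> .   bit 29 = 0  t=2,i=2
  ###.. -> #   bit 28 = 1  t=0,i=13
  ##.## -> .   bit 27 = 0  t=2,i=3
  ##.#. -> #   bit 26 = 1  t=0,i=0
  ##..# -> #   bit 25 = 1  t=1,i=2
  ##... -> .   bit 24 = 0  t=0,i=6
  #.### -> #   bit 23 = 1  t=1,i=10
  #.##. -> #   bit 22 = 1  t=0,i=21
  #.#.# -> #   bit 21 = 1  t=0,i=19
  #.#.. -> #   bit 20 = 1  t=0,i=1
  #..## -> .   bit 19 = 0  t=0,i=3
  #..#. -> #   bit 18 = 1  t=1,i=7
  #...# -> .   bit 17 = 0  t=0,i=15
  #.... -> .   bit 16 = 0  t=0,i=7
  .#### -> .   bit 15 = 0  t=1,i=11
  .###. -> #   bit 14 = 1  t=0,i=12
  .##.# -> .   bit 13 = 0  t=0,i=22
  .##.. -> #   bit 12 = 1  t=0,i=5
  .#.## -> .   bit 11 = 0  t=0,i=20
  .#.#. -> .   bit 10 = 0  t=0,i=18
  .#..# -> .   bit 9 = 0  t=0,i=2
  .#... -> #   bit 8 = 1  t=2,i=17
  ..### -> #   bit 7 = 1  t=0,i=11
  ..##. -> #   bit 6 = 1  t=0,i=4
  ..#.# -> .   bit 5 = 0  t=0,i=17
  ..#.. -> #   bit 4 = 1  t=2,i=10
  ...## -> #   bit 3 = 1  t=0,i=10
  ...#. -> .   bit 2 = 0  t=0,i=16
  ....# -> .   bit 1 = 0  t=0,i=9
  ..... -> #   bit 0 = 1  t=0,i=8
  bits 00010110111101000101000111011001 = 385110489

385110489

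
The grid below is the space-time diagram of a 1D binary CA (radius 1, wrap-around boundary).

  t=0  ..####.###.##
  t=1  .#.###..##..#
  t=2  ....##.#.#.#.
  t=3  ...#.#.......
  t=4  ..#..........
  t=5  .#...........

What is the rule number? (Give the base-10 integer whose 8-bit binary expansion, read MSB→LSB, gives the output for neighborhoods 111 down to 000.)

  [7] ### => #  t=0,i=3
  [6] ##. => #  t=0,i=5
  [5] #.# => .  t=0,i=6
  [4] #.. => .  t=0,i=0
  [3] .## => .  t=0,i=2
  [2] .#. => .  t=1,i=1
  [1] ..# => #  t=0,i=1
  [0] ... => .  t=2,i=0
  bits 11000010 = 194

194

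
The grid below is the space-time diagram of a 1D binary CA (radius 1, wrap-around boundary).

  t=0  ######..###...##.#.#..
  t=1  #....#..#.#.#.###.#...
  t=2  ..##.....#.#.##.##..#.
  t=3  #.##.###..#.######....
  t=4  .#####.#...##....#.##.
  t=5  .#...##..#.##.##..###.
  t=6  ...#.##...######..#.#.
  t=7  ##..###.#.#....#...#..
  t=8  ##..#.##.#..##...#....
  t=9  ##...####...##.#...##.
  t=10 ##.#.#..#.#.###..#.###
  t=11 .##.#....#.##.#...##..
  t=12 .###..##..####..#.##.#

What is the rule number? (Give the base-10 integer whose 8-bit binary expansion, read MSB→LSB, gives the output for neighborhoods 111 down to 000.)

105

  [7] ### => .  t=0,i=1
  [6] ##. => #  t=0,i=5
  [5] #.# => #  t=0,i=16
  [4] #.. => .  t=0,i=6
  [3] .## => #  t=0,i=0
  [2] .#. => .  t=0,i=17
  [1] ..# => .  t=0,i=7
  [0] ... => #  t=0,i=12
  bits 01101001 = 105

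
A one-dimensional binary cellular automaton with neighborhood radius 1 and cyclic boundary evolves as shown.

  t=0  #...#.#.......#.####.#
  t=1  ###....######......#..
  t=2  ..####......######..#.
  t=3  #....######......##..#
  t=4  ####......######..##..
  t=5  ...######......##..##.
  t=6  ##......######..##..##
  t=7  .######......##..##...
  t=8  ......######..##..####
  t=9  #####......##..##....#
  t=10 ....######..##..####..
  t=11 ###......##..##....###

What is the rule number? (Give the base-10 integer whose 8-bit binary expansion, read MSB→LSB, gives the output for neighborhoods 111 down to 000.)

81

  ### -> .   bit 7 = 0  t=0,i=17
  ##. -> #   bit 6 = 1  t=0,i=0
  #.# -> .   bit 5 = 0  t=0,i=5
  #.. -> #   bit 4 = 1  t=0,i=1
  .## -> .   bit 3 = 0  t=0,i=16
  .#. -> .   bit 2 = 0  t=0,i=4
  ..# -> .   bit 1 = 0  t=0,i=3
  ... -> #   bit 0 = 1  t=0,i=2
  bits 01010001 = 81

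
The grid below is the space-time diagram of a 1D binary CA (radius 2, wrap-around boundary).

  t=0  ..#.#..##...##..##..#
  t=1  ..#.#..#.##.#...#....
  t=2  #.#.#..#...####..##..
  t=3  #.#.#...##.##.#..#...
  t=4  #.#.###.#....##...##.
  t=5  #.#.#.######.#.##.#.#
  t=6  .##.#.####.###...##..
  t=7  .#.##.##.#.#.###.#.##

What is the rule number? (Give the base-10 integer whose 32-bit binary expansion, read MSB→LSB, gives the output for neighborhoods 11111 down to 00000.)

3048440290

  nb #####: next=#  (t=5,i=8, bit31=1)
  nb ####.: next=.  (t=2,i=13, bit30=0)
  nb ###.#: next=#  (t=4,i=6, bit29=1)
  nb ###..: next=#  (t=2,i=14, bit28=1)
  nb ##.##: next=.  (t=3,i=10, bit27=0)
  nb ##.#.: next=#  (t=1,i=11, bit26=1)
  nb ##..#: next=.  (t=0,i=14, bit25=0)
  nb ##...: next=#  (t=0,i=9, bit24=1)
  nb #.###: next=#  (t=4,i=4, bit23=1)
  nb #.##.: next=.  (t=1,i=9, bit22=0)
  nb #.#.#: next=#  (t=2,i=2, bit21=1)
  nb #.#..: next=#  (t=0,i=4, bit20=1)
  nb #..##: next=.  (t=0,i=6, bit19=0)
  nb #..#.: next=.  (t=0,i=1, bit18=0)
  nb #...#: next=#  (t=0,i=10, bit17=1)
  nb #....: next=#  (t=1,i=18, bit16=1)
  nb .####: next=#  (t=2,i=12, bit15=1)
  nb .###.: next=.  (t=4,i=5, bit14=0)
  nb .##.#: next=.  (t=1,i=10, bit13=0)
  nb .##..: next=.  (t=0,i=8, bit12=0)
  nb .#.##: next=.  (t=1,i=8, bit11=0)
  nb .#.#.: next=.  (t=0,i=3, bit10=0)
  nb .#..#: next=.  (t=0,i=0, bit9=0)
  nb .#...: next=#  (t=1,i=13, bit8=1)
  nb ..###: next=#  (t=2,i=11, bit7=1)
  nb ..##.: next=#  (t=0,i=7, bit6=1)
  nb ..#.#: next=#  (t=0,i=2, bit5=1)
  nb ..#..: next=.  (t=0,i=20, bit4=0)
  nb ...##: next=.  (t=0,i=11, bit3=0)
  nb ...#.: next=.  (t=1,i=1, bit2=0)
  nb ....#: next=#  (t=1,i=0, bit1=1)
  nb .....: next=.  (t=1,i=19, bit0=0)
  bits 10110101101100111000000111100010 = 3048440290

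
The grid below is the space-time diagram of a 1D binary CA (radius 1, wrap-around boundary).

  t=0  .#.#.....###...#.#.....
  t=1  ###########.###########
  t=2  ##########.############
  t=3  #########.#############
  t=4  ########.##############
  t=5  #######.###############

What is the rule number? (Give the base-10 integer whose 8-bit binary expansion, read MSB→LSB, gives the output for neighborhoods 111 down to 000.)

  ### -> #   bit 7 = 1  t=0,i=10
  ##. -> .   bit 6 = 0  t=0,i=11
  #.# -> #   bit 5 = 1  t=0,i=2
  #.. -> #   bit 4 = 1  t=0,i=4
  .## -> #   bit 3 = 1  t=0,i=9
  .#. -> #   bit 2 = 1  t=0,i=1
  ..# -> #   bit 1 = 1  t=0,i=0
  ... -> #   bit 0 = 1  t=0,i=5
  bits 10111111 = 191

191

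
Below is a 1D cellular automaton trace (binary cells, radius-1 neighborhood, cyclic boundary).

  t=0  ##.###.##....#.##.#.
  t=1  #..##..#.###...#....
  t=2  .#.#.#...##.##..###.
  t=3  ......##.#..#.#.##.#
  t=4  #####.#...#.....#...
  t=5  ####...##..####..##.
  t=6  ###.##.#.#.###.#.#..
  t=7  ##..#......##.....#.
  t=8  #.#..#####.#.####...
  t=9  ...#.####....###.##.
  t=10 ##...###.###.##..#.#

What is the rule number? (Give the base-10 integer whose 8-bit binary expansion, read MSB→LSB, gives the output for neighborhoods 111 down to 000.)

  ### -> #   bit 7 = 1  t=0,i=4
  ##. -> .   bit 6 = 0  t=0,i=1
  #.# -> .   bit 5 = 0  t=0,i=2
  #.. -> #   bit 4 = 1  t=0,i=9
  .## -> #   bit 3 = 1  t=0,i=0
  .#. -> .   bit 2 = 0  t=0,i=13
  ..# -> .   bit 1 = 0  t=0,i=12
  ... -> #   bit 0 = 1  t=0,i=10
  bits 10011001 = 153

153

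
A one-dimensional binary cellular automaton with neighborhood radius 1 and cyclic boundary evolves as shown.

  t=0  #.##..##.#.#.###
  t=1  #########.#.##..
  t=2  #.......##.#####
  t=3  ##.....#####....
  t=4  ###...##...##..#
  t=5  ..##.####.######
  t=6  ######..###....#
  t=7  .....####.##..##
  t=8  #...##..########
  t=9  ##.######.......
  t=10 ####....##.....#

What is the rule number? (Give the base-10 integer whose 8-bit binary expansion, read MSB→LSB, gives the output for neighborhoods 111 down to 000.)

122

  ### -> .   bit 7 = 0  t=0,i=14
  ##. -> #   bit 6 = 1  t=0,i=0
  #.# -> #   bit 5 = 1  t=0,i=1
  #.. -> #   bit 4 = 1  t=0,i=4
  .## -> #   bit 3 = 1  t=0,i=2
  .#. -> .   bit 2 = 0  t=0,i=9
  ..# -> #   bit 1 = 1  t=0,i=5
  ... -> .   bit 0 = 0  t=2,i=2
  bits 01111010 = 122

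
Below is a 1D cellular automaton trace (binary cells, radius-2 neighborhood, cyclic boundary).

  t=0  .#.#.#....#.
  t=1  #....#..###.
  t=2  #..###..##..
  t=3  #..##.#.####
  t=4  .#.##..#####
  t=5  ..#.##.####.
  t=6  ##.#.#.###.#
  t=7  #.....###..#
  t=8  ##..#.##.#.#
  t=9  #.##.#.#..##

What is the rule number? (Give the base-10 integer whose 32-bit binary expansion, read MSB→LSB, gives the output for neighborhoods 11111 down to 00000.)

  #####|#  b31=1 t=3,i=10
  ####.|#  b30=1 t=3,i=11
  ###.#|.  b29=0 t=1,i=10
  ###..|.  b28=0 t=2,i=5
  ##.##|.  b27=0 t=5,i=6
  ##.#.|.  b26=0 t=1,i=11
  ##..#|#  b25=1 t=2,i=6
  ##...|#  b24=1 t=5,i=11
  #.###|#  b23=1 t=3,i=8
  #.##.|.  b22=0 t=4,i=3
  #.#.#|.  b21=0 t=0,i=3
  #.#..|#  b20=1 t=0,i=5
  #..##|.  b19=0 t=1,i=7
  #..#.|#  b18=1 t=0,i=0
  #...#|#  b17=1 t=5,i=0
  #....|.  b16=0 t=0,i=7
  .####|#  b15=1 t=3,i=9
  .###.|#  b14=1 t=1,i=9
  .##.#|#  b13=1 t=3,i=4
  .##..|#  b12=1 t=2,i=9
  .#.##|#  b11=1 t=3,i=7
  .#.#.|.  b10=0 t=0,i=2
  .#..#|.  b9=0 t=0,i=11
  .#...|.  b8=0 t=0,i=6
  ..###|#  b7=1 t=1,i=8
  ..##.|#  b6=1 t=2,i=8
  ..#.#|.  b5=0 t=0,i=1
  ..#..|#  b4=1 t=0,i=10
  ...##|.  b3=0 t=7,i=5
  ...#.|#  b2=1 t=0,i=9
  ....#|#  b1=1 t=0,i=8
  .....|.  b0=0 t=7,i=3
  bits 11000011100101101111100011010110 = 3281451222

3281451222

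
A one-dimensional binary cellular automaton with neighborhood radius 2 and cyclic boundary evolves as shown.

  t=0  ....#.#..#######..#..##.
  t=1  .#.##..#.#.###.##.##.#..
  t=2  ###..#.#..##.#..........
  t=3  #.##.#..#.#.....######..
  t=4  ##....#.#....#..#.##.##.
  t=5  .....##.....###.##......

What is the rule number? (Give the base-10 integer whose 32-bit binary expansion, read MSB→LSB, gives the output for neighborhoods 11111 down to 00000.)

2994735861

  nb #####: next=#  (t=0,i=11, bit31=1)
  nb ####.: next=.  (t=0,i=14, bit30=0)
  nb ###.#: next=#  (t=1,i=13, bit29=1)
  nb ###..: next=#  (t=0,i=15, bit28=1)
  nb ##.##: next=.  (t=1,i=14, bit27=0)
  nb ##.#.: next=.  (t=1,i=20, bit26=0)
  nb ##..#: next=#  (t=0,i=16, bit25=1)
  nb ##...: next=.  (t=0,i=23, bit24=0)
  nb #.###: next=#  (t=1,i=11, bit23=1)
  nb #.##.: next=.  (t=1,i=3, bit22=0)
  nb #.#.#: next=.  (t=1,i=9, bit21=0)
  nb #.#..: next=.  (t=0,i=6, bit20=0)
  nb #..##: next=.  (t=0,i=8, bit19=0)
  nb #..#.: next=.  (t=0,i=17, bit18=0)
  nb #...#: next=.  (t=1,i=23, bit17=0)
  nb #....: next=.  (t=0,i=0, bit16=0)
  nb .####: next=.  (t=0,i=10, bit15=0)
  nb .###.: next=.  (t=1,i=12, bit14=0)
  nb .##.#: next=.  (t=1,i=16, bit13=0)
  nb .##..: next=.  (t=0,i=22, bit12=0)
  nb .#.##: next=#  (t=1,i=2, bit11=1)
  nb .#.#.: next=.  (t=0,i=5, bit10=0)
  nb .#..#: next=#  (t=0,i=7, bit9=1)
  nb .#...: next=.  (t=1,i=22, bit8=0)
  nb ..###: next=#  (t=0,i=9, bit7=1)
  nb ..##.: next=#  (t=0,i=21, bit6=1)
  nb ..#.#: next=#  (t=0,i=4, bit5=1)
  nb ..#..: next=#  (t=0,i=18, bit4=1)
  nb ...##: next=.  (t=2,i=23, bit3=0)
  nb ...#.: next=#  (t=0,i=3, bit2=1)
  nb ....#: next=.  (t=0,i=2, bit1=0)
  nb .....: next=#  (t=0,i=1, bit0=1)
  bits 10110010100000000000101011110101 = 2994735861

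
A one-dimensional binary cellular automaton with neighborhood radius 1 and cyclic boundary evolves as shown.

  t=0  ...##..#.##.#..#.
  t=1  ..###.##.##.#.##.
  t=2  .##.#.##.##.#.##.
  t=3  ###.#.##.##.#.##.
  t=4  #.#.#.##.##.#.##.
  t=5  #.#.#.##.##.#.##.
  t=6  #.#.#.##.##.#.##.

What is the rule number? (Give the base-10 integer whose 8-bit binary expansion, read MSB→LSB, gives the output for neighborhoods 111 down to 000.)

78

  nb ###: next=.  (t=1,i=3, bit7=0)
  nb ##.: next=#  (t=0,i=4, bit6=1)
  nb #.#: next=.  (t=0,i=8, bit5=0)
  nb #..: next=.  (t=0,i=5, bit4=0)
  nb .##: next=#  (t=0,i=3, bit3=1)
  nb .#.: next=#  (t=0,i=7, bit2=1)
  nb ..#: next=#  (t=0,i=2, bit1=1)
  nb ...: next=.  (t=0,i=0, bit0=0)
  bits 01001110 = 78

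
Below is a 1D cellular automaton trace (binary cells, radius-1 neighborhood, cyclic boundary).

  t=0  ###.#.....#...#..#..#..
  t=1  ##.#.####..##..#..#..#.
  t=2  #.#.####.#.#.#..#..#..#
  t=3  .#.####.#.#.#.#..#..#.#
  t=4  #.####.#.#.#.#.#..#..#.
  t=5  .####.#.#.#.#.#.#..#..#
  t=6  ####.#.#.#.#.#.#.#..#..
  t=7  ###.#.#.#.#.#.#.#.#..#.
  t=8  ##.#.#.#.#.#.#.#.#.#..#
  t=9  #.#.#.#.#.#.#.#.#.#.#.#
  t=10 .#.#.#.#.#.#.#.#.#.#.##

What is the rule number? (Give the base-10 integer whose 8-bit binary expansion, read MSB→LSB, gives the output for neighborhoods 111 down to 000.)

  [7] ### => #  t=0,i=1
  [6] ##. => .  t=0,i=2
  [5] #.# => #  t=0,i=3
  [4] #.. => #  t=0,i=5
  [3] .## => #  t=0,i=0
  [2] .#. => .  t=0,i=4
  [1] ..# => .  t=0,i=9
  [0] ... => #  t=0,i=6
  bits 10111001 = 185

185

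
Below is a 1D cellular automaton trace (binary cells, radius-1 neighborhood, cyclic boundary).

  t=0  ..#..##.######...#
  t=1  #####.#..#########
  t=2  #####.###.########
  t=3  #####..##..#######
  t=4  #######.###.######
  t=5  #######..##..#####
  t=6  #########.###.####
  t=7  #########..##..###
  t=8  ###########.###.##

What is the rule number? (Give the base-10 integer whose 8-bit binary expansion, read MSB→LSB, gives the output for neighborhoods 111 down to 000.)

215

  [7] ### => #  t=0,i=9
  [6] ##. => #  t=0,i=6
  [5] #.# => .  t=0,i=7
  [4] #.. => #  t=0,i=0
  [3] .## => .  t=0,i=5
  [2] .#. => #  t=0,i=2
  [1] ..# => #  t=0,i=1
  [0] ... => #  t=0,i=15
  bits 11010111 = 215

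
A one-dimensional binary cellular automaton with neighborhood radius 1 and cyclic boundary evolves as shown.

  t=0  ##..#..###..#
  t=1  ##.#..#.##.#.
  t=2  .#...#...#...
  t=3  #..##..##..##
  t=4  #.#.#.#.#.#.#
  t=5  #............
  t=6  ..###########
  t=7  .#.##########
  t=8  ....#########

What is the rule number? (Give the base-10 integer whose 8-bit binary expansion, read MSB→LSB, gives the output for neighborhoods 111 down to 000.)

195

  nb ###: next=#  (t=0,i=0, bit7=1)
  nb ##.: next=#  (t=0,i=1, bit6=1)
  nb #.#: next=.  (t=1,i=2, bit5=0)
  nb #..: next=.  (t=0,i=2, bit4=0)
  nb .##: next=.  (t=0,i=7, bit3=0)
  nb .#.: next=.  (t=0,i=4, bit2=0)
  nb ..#: next=#  (t=0,i=3, bit1=1)
  nb ...: next=#  (t=2,i=3, bit0=1)
  bits 11000011 = 195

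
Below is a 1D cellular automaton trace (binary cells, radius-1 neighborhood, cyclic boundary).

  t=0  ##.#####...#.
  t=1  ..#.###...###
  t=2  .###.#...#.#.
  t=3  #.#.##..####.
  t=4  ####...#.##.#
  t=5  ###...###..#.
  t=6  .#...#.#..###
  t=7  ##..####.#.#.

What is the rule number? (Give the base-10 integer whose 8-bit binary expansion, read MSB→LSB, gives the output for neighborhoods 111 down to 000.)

  ###|#  b7=1 t=0,i=4
  ##.|.  b6=0 t=0,i=1
  #.#|#  b5=1 t=0,i=2
  #..|.  b4=0 t=0,i=8
  .##|.  b3=0 t=0,i=0
  .#.|#  b2=1 t=0,i=11
  ..#|#  b1=1 t=0,i=10
  ...|.  b0=0 t=0,i=9
  bits 10100110 = 166

166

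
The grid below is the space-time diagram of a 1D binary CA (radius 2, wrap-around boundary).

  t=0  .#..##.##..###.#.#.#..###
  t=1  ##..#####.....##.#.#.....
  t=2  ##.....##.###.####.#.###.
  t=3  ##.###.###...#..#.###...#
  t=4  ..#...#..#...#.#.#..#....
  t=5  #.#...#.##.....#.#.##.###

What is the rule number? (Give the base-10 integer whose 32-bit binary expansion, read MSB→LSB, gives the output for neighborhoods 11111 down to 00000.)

1551186003

  [31] ##### => .  t=1,i=6
  [30] ####. => #  t=1,i=7
  [29] ###.# => .  t=0,i=13
  [28] ###.. => #  t=1,i=8
  [27] ##.## => #  t=0,i=6
  [26] ##.#. => #  t=0,i=0
  [25] ##..# => .  t=0,i=9
  [24] ##... => .  t=1,i=9
  [23] #.### => .  t=2,i=10
  [22] #.##. => #  t=0,i=7
  [21] #.#.# => #  t=0,i=15
  [20] #.#.. => #  t=0,i=1
  [19] #..## => .  t=0,i=3
  [18] #..#. => #  t=3,i=15
  [17] #...# => .  t=3,i=11
  [16] #.... => #  t=1,i=10
  [15] .#### => .  t=1,i=5
  [14] .###. => .  t=0,i=12
  [13] .##.# => #  t=0,i=5
  [12] .##.. => #  t=0,i=8
  [11] .#.## => #  t=2,i=20
  [10] .#.#. => .  t=0,i=16
  [9] .#..# => .  t=0,i=2
  [8] .#... => .  t=1,i=20
  [7] ..### => .  t=0,i=11
  [6] ..##. => #  t=0,i=4
  [5] ..#.# => .  t=3,i=16
  [4] ..#.. => #  t=3,i=13
  [3] ...## => .  t=1,i=13
  [2] ...#. => .  t=3,i=12
  [1] ....# => #  t=1,i=12
  [0] ..... => #  t=1,i=11
  bits 01011100011101010011100001010011 = 1551186003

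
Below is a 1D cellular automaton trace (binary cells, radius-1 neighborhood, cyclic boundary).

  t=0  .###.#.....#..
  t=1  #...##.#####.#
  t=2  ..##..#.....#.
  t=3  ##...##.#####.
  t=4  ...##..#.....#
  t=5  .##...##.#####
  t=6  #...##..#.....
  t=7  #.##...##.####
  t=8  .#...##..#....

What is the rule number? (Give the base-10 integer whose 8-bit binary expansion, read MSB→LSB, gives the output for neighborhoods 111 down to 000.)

39

  nb ###: next=.  (t=0,i=2, bit7=0)
  nb ##.: next=.  (t=0,i=3, bit6=0)
  nb #.#: next=#  (t=0,i=4, bit5=1)
  nb #..: next=.  (t=0,i=6, bit4=0)
  nb .##: next=.  (t=0,i=1, bit3=0)
  nb .#.: next=#  (t=0,i=5, bit2=1)
  nb ..#: next=#  (t=0,i=0, bit1=1)
  nb ...: next=#  (t=0,i=7, bit0=1)
  bits 00100111 = 39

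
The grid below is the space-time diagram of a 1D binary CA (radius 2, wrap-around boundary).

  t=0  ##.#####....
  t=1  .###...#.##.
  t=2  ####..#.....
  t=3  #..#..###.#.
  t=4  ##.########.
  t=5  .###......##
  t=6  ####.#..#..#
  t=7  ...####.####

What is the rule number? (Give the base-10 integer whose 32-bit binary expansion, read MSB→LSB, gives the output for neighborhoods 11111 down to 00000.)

  ##### -> .   bit 31 = 0  t=0,i=5
  ####. -> .   bit 30 = 0  t=0,i=6
  ###.# -> #   bit 29 = 1  t=3,i=8
  ###.. -> #   bit 28 = 1  t=0,i=7
  ##.## -> #   bit 27 = 1  t=0,i=2
  ##.#. -> #   bit 26 = 1  t=3,i=9
  ##..# -> .   bit 25 = 0  t=1,i=11
  ##... -> .   bit 24 = 0  t=0,i=8
  #.### -> #   bit 23 = 1  t=0,i=3
  #.##. -> .   bit 22 = 0  t=1,i=9
  #.#.# -> #   bit 21 = 1  t=3,i=10
  #.#.. -> #   bit 20 = 1  t=3,i=0
  #..## -> #   bit 19 = 1  t=1,i=0
  #..#. -> .   bit 18 = 0  t=2,i=5
  #...# -> .   bit 17 = 0  t=1,i=5
  #.... -> #   bit 16 = 1  t=0,i=9
  .#### -> .   bit 15 = 0  t=0,i=4
  .###. -> #   bit 14 = 1  t=1,i=2
  .##.# -> #   bit 13 = 1  t=0,i=1
  .##.. -> .   bit 12 = 0  t=1,i=10
  .#.## -> .   bit 11 = 0  t=1,i=8
  .#.#. -> .   bit 10 = 0  t=3,i=11
  .#..# -> #   bit 9 = 1  t=3,i=1
  .#... -> #   bit 8 = 1  t=2,i=7
  ..### -> #   bit 7 = 1  t=1,i=1
  ..##. -> .   bit 6 = 0  t=0,i=0
  ..#.# -> .   bit 5 = 0  t=1,i=7
  ..#.. -> #   bit 4 = 1  t=2,i=6
  ...## -> .   bit 3 = 0  t=0,i=11
  ...#. -> #   bit 2 = 1  t=1,i=6
  ....# -> #   bit 1 = 1  t=0,i=10
  ..... -> .   bit 0 = 0  t=2,i=9
  bits 00111100101110010110001110010110 = 1018782614

1018782614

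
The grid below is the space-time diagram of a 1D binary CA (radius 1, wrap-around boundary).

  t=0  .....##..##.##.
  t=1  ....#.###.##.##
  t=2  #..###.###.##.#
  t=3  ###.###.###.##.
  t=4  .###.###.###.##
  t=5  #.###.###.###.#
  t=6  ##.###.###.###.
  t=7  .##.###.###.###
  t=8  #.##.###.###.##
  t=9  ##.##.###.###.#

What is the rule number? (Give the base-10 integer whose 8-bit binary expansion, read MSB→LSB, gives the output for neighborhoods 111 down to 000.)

  [7] ### => #  t=1,i=7
  [6] ##. => #  t=0,i=6
  [5] #.# => #  t=0,i=11
  [4] #.. => #  t=0,i=7
  [3] .## => .  t=0,i=5
  [2] .#. => #  t=1,i=4
  [1] ..# => #  t=0,i=4
  [0] ... => .  t=0,i=0
  bits 11110110 = 246

246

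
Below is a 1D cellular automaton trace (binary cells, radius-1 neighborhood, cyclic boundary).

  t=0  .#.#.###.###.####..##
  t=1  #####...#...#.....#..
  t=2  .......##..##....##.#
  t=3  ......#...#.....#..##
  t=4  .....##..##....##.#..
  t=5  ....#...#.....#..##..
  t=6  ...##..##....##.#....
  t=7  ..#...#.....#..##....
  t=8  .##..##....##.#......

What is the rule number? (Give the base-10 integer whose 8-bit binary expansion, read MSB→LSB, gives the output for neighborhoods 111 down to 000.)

  ###|.  b7=0 t=0,i=6
  ##.|.  b6=0 t=0,i=7
  #.#|#  b5=1 t=0,i=0
  #..|.  b4=0 t=0,i=17
  .##|.  b3=0 t=0,i=5
  .#.|#  b2=1 t=0,i=1
  ..#|#  b1=1 t=0,i=18
  ...|.  b0=0 t=1,i=6
  bits 00100110 = 38

38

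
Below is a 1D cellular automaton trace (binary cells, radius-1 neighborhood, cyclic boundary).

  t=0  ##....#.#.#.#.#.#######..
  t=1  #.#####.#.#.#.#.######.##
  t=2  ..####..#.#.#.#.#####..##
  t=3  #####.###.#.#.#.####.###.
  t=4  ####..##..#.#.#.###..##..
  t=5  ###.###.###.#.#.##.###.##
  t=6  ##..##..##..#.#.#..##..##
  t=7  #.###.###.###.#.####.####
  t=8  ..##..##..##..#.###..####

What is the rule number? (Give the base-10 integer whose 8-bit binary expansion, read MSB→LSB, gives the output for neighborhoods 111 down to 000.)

  ###|#  b7=1 t=0,i=17
  ##.|.  b6=0 t=0,i=1
  #.#|.  b5=0 t=0,i=7
  #..|#  b4=1 t=0,i=2
  .##|#  b3=1 t=0,i=0
  .#.|#  b2=1 t=0,i=6
  ..#|#  b1=1 t=0,i=5
  ...|#  b0=1 t=0,i=3
  bits 10011111 = 159

159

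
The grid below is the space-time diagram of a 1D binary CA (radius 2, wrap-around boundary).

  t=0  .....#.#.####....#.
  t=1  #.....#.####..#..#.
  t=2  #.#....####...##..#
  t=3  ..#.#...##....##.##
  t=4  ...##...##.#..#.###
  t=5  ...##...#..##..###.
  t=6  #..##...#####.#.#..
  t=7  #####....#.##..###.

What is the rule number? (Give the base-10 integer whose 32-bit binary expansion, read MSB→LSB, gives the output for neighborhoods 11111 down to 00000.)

1759108688

  #####|.  b31=0 t=6,i=10
  ####.|#  b30=1 t=0,i=11
  ###.#|#  b29=1 t=6,i=12
  ###..|.  b28=0 t=0,i=12
  ##.##|#  b27=1 t=3,i=16
  ##.#.|.  b26=0 t=2,i=1
  ##..#|.  b25=0 t=1,i=12
  ##...|.  b24=0 t=0,i=13
  #.###|#  b23=1 t=0,i=9
  #.##.|#  b22=1 t=3,i=17
  #.#.#|.  b21=0 t=0,i=7
  #.#..|#  b20=1 t=1,i=0
  #..##|#  b19=1 t=2,i=17
  #..#.|.  b18=0 t=1,i=13
  #...#|.  b17=0 t=2,i=12
  #....|#  b16=1 t=0,i=0
  .####|#  b15=1 t=0,i=10
  .###.|#  b14=1 t=4,i=17
  .##.#|.  b13=0 t=2,i=0
  .##..|#  b12=1 t=2,i=15
  .#.##|#  b11=1 t=0,i=8
  .#.#.|#  b10=1 t=0,i=6
  .#..#|#  b9=1 t=1,i=15
  .#...|.  b8=0 t=0,i=18
  ..###|.  b7=0 t=2,i=7
  ..##.|#  b6=1 t=2,i=14
  ..#.#|.  b5=0 t=0,i=5
  ..#..|#  b4=1 t=0,i=17
  ...##|.  b3=0 t=2,i=6
  ...#.|.  b2=0 t=0,i=4
  ....#|.  b1=0 t=0,i=3
  .....|.  b0=0 t=0,i=1
  bits 01101000110110011101111001010000 = 1759108688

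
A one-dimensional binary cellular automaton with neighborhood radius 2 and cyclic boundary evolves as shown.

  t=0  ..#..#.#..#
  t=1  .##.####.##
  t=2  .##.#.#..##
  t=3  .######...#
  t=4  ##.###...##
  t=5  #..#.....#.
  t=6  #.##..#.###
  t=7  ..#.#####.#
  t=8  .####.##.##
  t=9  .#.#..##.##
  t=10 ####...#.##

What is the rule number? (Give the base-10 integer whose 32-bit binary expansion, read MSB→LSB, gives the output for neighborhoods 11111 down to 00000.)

  nb #####: next=#  (t=3,i=3, bit31=1)
  nb ####.: next=#  (t=1,i=6, bit30=1)
  nb ###.#: next=.  (t=1,i=7, bit29=0)
  nb ###..: next=.  (t=3,i=6, bit28=0)
  nb ##.##: next=.  (t=1,i=0, bit27=0)
  nb ##.#.: next=#  (t=2,i=3, bit26=1)
  nb ##..#: next=#  (t=6,i=4, bit25=1)
  nb ##...: next=.  (t=3,i=7, bit24=0)
  nb #.###: next=#  (t=1,i=4, bit23=1)
  nb #.##.: next=#  (t=1,i=1, bit22=1)
  nb #.#.#: next=#  (t=2,i=4, bit21=1)
  nb #.#..: next=#  (t=0,i=7, bit20=1)
  nb #..##: next=.  (t=2,i=8, bit19=0)
  nb #..#.: next=#  (t=0,i=1, bit18=1)
  nb #...#: next=.  (t=3,i=8, bit17=0)
  nb #....: next=.  (t=5,i=5, bit16=0)
  nb .####: next=.  (t=1,i=5, bit15=0)
  nb .###.: next=.  (t=4,i=4, bit14=0)
  nb .##.#: next=#  (t=1,i=2, bit13=1)
  nb .##..: next=.  (t=6,i=3, bit12=0)
  nb .#.##: next=#  (t=3,i=0, bit11=1)
  nb .#.#.: next=#  (t=0,i=6, bit10=1)
  nb .#..#: next=.  (t=0,i=0, bit9=0)
  nb .#...: next=.  (t=5,i=4, bit8=0)
  nb ..###: next=#  (t=4,i=9, bit7=1)
  nb ..##.: next=.  (t=2,i=9, bit6=0)
  nb ..#.#: next=#  (t=0,i=5, bit5=1)
  nb ..#..: next=#  (t=0,i=2, bit4=1)
  nb ...##: next=.  (t=4,i=8, bit3=0)
  nb ...#.: next=#  (t=3,i=9, bit2=1)
  nb ....#: next=.  (t=5,i=7, bit1=0)
  nb .....: next=#  (t=5,i=6, bit0=1)
  bits 11000110111101000010110010110101 = 3337890997

3337890997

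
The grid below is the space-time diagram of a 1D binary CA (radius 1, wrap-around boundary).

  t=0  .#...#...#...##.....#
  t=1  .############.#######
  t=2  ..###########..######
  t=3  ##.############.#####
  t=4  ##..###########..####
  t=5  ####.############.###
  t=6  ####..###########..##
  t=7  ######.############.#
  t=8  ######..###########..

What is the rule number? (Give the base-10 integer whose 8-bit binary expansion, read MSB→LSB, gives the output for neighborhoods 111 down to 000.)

215

  [7] ### => #  t=1,i=2
  [6] ##. => #  t=0,i=14
  [5] #.# => .  t=0,i=0
  [4] #.. => #  t=0,i=2
  [3] .## => .  t=0,i=13
  [2] .#. => #  t=0,i=1
  [1] ..# => #  t=0,i=4
  [0] ... => #  t=0,i=3
  bits 11010111 = 215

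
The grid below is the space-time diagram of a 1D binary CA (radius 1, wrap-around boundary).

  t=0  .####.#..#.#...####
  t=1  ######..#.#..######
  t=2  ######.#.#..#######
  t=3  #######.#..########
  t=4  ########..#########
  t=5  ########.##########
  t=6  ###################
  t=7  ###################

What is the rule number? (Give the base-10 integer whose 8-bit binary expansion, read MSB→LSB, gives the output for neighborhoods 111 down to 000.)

235

  ###|#  b7=1 t=0,i=2
  ##.|#  b6=1 t=0,i=4
  #.#|#  b5=1 t=0,i=0
  #..|.  b4=0 t=0,i=7
  .##|#  b3=1 t=0,i=1
  .#.|.  b2=0 t=0,i=6
  ..#|#  b1=1 t=0,i=8
  ...|#  b0=1 t=0,i=13
  bits 11101011 = 235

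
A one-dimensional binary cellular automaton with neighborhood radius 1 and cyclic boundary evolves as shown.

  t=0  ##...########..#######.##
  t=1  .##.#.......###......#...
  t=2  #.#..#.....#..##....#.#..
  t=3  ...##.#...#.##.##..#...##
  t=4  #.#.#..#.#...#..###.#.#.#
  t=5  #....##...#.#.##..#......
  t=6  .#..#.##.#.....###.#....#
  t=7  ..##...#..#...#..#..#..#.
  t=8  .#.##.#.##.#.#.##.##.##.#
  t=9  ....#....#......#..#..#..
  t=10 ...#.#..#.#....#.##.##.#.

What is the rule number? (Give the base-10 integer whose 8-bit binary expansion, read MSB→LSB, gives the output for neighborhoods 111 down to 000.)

  ### -> .   bit 7 = 0  t=0,i=0
  ##. -> #   bit 6 = 1  t=0,i=1
  #.# -> .   bit 5 = 0  t=0,i=22
  #.. -> #   bit 4 = 1  t=0,i=2
  .## -> .   bit 3 = 0  t=0,i=5
  .#. -> .   bit 2 = 0  t=1,i=4
  ..# -> #   bit 1 = 1  t=0,i=4
  ... -> .   bit 0 = 0  t=0,i=3
  bits 01010010 = 82

82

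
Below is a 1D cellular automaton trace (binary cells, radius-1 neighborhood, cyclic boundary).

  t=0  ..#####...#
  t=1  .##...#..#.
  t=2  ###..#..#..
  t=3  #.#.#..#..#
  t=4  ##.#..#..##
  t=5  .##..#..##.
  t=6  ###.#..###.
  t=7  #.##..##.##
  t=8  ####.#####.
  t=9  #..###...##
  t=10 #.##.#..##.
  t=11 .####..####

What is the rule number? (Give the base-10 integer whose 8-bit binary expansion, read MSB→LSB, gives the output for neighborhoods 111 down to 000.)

106

  nb ###: next=.  (t=0,i=3, bit7=0)
  nb ##.: next=#  (t=0,i=6, bit6=1)
  nb #.#: next=#  (t=3,i=1, bit5=1)
  nb #..: next=.  (t=0,i=0, bit4=0)
  nb .##: next=#  (t=0,i=2, bit3=1)
  nb .#.: next=.  (t=0,i=10, bit2=0)
  nb ..#: next=#  (t=0,i=1, bit1=1)
  nb ...: next=.  (t=0,i=8, bit0=0)
  bits 01101010 = 106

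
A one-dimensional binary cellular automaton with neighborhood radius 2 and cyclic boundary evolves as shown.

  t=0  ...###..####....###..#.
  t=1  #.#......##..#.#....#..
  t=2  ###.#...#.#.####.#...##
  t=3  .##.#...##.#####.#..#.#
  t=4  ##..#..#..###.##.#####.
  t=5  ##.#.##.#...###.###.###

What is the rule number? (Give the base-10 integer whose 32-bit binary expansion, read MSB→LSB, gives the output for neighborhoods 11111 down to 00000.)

  #####|.  b31=0 t=2,i=0
  ####.|#  b30=1 t=0,i=10
  ###.#|#  b29=1 t=2,i=2
  ###..|.  b28=0 t=0,i=5
  ##.##|#  b27=1 t=3,i=10
  ##.#.|.  b26=0 t=2,i=3
  ##..#|.  b25=0 t=0,i=6
  ##...|.  b24=0 t=0,i=12
  #.###|#  b23=1 t=2,i=12
  #.##.|#  b22=1 t=3,i=1
  #.#.#|.  b21=0 t=2,i=10
  #.#..|#  b20=1 t=1,i=2
  #..##|.  b19=0 t=0,i=7
  #..#.|#  b18=1 t=0,i=20
  #...#|.  b17=0 t=2,i=6
  #....|#  b16=1 t=0,i=0
  .####|#  b15=1 t=0,i=9
  .###.|.  b14=0 t=0,i=4
  .##.#|.  b13=0 t=3,i=2
  .##..|#  b12=1 t=1,i=10
  .#.##|#  b11=1 t=2,i=11
  .#.#.|#  b10=1 t=1,i=1
  .#..#|#  b9=1 t=1,i=21
  .#...|.  b8=0 t=0,i=22
  ..###|.  b7=0 t=0,i=3
  ..##.|.  b6=0 t=1,i=9
  ..#.#|#  b5=1 t=1,i=0
  ..#..|.  b4=0 t=0,i=21
  ...##|#  b3=1 t=0,i=2
  ...#.|.  b2=0 t=1,i=19
  ....#|.  b1=0 t=0,i=1
  .....|.  b0=0 t=1,i=5
  bits 01101000110101011001111000101000 = 1758830120

1758830120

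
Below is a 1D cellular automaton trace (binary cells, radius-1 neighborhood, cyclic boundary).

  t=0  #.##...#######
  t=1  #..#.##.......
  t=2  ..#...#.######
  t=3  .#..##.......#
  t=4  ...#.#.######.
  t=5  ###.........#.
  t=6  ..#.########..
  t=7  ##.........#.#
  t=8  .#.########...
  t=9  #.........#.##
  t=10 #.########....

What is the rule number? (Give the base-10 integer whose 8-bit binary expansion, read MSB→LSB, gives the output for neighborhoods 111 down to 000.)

  ###|.  b7=0 t=0,i=8
  ##.|#  b6=1 t=0,i=0
  #.#|.  b5=0 t=0,i=1
  #..|.  b4=0 t=0,i=4
  .##|.  b3=0 t=0,i=2
  .#.|.  b2=0 t=1,i=0
  ..#|#  b1=1 t=0,i=6
  ...|#  b0=1 t=0,i=5
  bits 01000011 = 67

67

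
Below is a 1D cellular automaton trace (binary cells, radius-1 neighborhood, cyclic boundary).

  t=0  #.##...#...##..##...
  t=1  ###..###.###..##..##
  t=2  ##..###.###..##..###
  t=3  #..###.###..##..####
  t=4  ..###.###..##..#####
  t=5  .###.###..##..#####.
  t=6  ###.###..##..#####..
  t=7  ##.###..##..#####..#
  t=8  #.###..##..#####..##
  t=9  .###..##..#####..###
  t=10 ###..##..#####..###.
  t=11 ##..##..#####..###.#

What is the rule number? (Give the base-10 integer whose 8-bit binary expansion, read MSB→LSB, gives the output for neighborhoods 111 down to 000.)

  nb ###: next=#  (t=1,i=0, bit7=1)
  nb ##.: next=.  (t=0,i=3, bit6=0)
  nb #.#: next=#  (t=0,i=1, bit5=1)
  nb #..: next=.  (t=0,i=4, bit4=0)
  nb .##: next=#  (t=0,i=2, bit3=1)
  nb .#.: next=#  (t=0,i=0, bit2=1)
  nb ..#: next=#  (t=0,i=6, bit1=1)
  nb ...: next=#  (t=0,i=5, bit0=1)
  bits 10101111 = 175

175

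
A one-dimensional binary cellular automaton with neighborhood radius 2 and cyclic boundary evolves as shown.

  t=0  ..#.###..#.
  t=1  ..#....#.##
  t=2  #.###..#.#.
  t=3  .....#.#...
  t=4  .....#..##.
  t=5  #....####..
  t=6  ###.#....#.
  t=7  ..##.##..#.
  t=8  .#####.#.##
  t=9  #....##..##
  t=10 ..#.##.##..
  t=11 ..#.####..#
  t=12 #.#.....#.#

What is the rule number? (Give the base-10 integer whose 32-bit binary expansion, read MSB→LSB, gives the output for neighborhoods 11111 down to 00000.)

776545144

  nb #####: next=.  (t=8,i=3, bit31=0)
  nb ####.: next=.  (t=5,i=7, bit30=0)
  nb ###.#: next=#  (t=6,i=2, bit29=1)
  nb ###..: next=.  (t=0,i=6, bit28=0)
  nb ##.##: next=#  (t=7,i=4, bit27=1)
  nb ##.#.: next=#  (t=6,i=3, bit26=1)
  nb ##..#: next=#  (t=0,i=7, bit25=1)
  nb ##...: next=.  (t=4,i=10, bit24=0)
  nb #.###: next=.  (t=0,i=4, bit23=0)
  nb #.##.: next=#  (t=1,i=9, bit22=1)
  nb #.#.#: next=.  (t=2,i=0, bit21=0)
  nb #.#..: next=.  (t=3,i=7, bit20=0)
  nb #..##: next=#  (t=4,i=7, bit19=1)
  nb #..#.: next=.  (t=0,i=8, bit18=0)
  nb #...#: next=.  (t=0,i=0, bit17=0)
  nb #....: next=#  (t=1,i=4, bit16=1)
  nb .####: next=.  (t=5,i=6, bit15=0)
  nb .###.: next=.  (t=0,i=5, bit14=0)
  nb .##.#: next=#  (t=7,i=3, bit13=1)
  nb .##..: next=.  (t=1,i=10, bit12=0)
  nb .#.##: next=.  (t=0,i=3, bit11=0)
  nb .#.#.: next=.  (t=2,i=8, bit10=0)
  nb .#..#: next=#  (t=4,i=6, bit9=1)
  nb .#...: next=#  (t=0,i=10, bit8=1)
  nb ..###: next=.  (t=5,i=5, bit7=0)
  nb ..##.: next=#  (t=4,i=8, bit6=1)
  nb ..#.#: next=#  (t=0,i=2, bit5=1)
  nb ..#..: next=#  (t=0,i=9, bit4=1)
  nb ...##: next=#  (t=5,i=4, bit3=1)
  nb ...#.: next=.  (t=0,i=1, bit2=0)
  nb ....#: next=.  (t=1,i=5, bit1=0)
  nb .....: next=.  (t=3,i=0, bit0=0)
  bits 00101110010010010010001101111000 = 776545144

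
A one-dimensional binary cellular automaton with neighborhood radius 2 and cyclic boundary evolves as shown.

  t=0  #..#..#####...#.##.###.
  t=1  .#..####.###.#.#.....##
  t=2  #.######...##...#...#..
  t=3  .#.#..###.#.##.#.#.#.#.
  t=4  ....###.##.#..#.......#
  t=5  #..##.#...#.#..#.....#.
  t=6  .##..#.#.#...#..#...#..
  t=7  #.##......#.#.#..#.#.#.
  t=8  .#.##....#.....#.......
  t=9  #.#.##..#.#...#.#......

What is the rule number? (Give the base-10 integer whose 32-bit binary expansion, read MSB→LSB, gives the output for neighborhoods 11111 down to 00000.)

  [31] ##### => .  t=0,i=8
  [30] ####. => #  t=0,i=9
  [29] ###.# => #  t=0,i=21
  [28] ###.. => #  t=0,i=10
  [27] ##.## => .  t=0,i=18
  [26] ##.#. => #  t=0,i=22
  [25] ##..# => #  t=6,i=3
  [24] ##... => #  t=0,i=11
  [23] #.### => .  t=0,i=19
  [22] #.##. => .  t=0,i=16
  [21] #.#.# => .  t=1,i=13
  [20] #.#.. => .  t=0,i=0
  [19] #..## => #  t=0,i=5
  [18] #..#. => .  t=0,i=2
  [17] #...# => .  t=0,i=12
  [16] #.... => .  t=1,i=17
  [15] .#### => #  t=0,i=7
  [14] .###. => .  t=0,i=20
  [13] .##.# => .  t=0,i=17
  [12] .##.. => #  t=2,i=12
  [11] .#.## => #  t=0,i=15
  [10] .#.#. => .  t=1,i=14
  [9] .#..# => #  t=0,i=1
  [8] .#... => #  t=1,i=16
  [7] ..### => #  t=0,i=6
  [6] ..##. => .  t=1,i=21
  [5] ..#.# => .  t=0,i=14
  [4] ..#.. => .  t=0,i=3
  [3] ...## => #  t=1,i=20
  [2] ...#. => #  t=0,i=13
  [1] ....# => .  t=1,i=19
  [0] ..... => .  t=1,i=18
  bits 01110111000010001001101110001100 = 1997052812

1997052812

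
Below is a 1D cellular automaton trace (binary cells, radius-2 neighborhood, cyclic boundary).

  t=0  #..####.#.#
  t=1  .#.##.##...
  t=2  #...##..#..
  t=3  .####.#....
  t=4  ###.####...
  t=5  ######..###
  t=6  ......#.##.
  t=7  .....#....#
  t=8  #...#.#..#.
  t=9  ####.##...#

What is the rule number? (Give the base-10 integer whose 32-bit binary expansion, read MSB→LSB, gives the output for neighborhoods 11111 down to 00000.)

798156236

  #####|.  b31=0 t=5,i=0
  ####.|.  b30=0 t=0,i=5
  ###.#|#  b29=1 t=0,i=6
  ###..|.  b28=0 t=4,i=7
  ##.##|#  b27=1 t=1,i=5
  ##.#.|#  b26=1 t=0,i=7
  ##..#|#  b25=1 t=0,i=1
  ##...|#  b24=1 t=1,i=8
  #.###|#  b23=1 t=4,i=4
  #.##.|.  b22=0 t=0,i=10
  #.#.#|.  b21=0 t=0,i=8
  #.#..|#  b20=1 t=3,i=6
  #..##|.  b19=0 t=0,i=2
  #..#.|.  b18=0 t=2,i=7
  #...#|#  b17=1 t=2,i=2
  #....|.  b16=0 t=1,i=9
  .####|#  b15=1 t=0,i=4
  .###.|#  b14=1 t=4,i=1
  .##.#|#  b13=1 t=1,i=4
  .##..|.  b12=0 t=0,i=0
  .#.##|.  b11=0 t=0,i=9
  .#.#.|#  b10=1 t=8,i=5
  .#..#|.  b9=0 t=2,i=9
  .#...|#  b8=1 t=2,i=1
  ..###|#  b7=1 t=0,i=3
  ..##.|#  b6=1 t=2,i=4
  ..#.#|.  b5=0 t=1,i=1
  ..#..|.  b4=0 t=2,i=0
  ...##|#  b3=1 t=2,i=3
  ...#.|#  b2=1 t=1,i=0
  ....#|.  b1=0 t=1,i=10
  .....|.  b0=0 t=3,i=9
  bits 00101111100100101110010111001100 = 798156236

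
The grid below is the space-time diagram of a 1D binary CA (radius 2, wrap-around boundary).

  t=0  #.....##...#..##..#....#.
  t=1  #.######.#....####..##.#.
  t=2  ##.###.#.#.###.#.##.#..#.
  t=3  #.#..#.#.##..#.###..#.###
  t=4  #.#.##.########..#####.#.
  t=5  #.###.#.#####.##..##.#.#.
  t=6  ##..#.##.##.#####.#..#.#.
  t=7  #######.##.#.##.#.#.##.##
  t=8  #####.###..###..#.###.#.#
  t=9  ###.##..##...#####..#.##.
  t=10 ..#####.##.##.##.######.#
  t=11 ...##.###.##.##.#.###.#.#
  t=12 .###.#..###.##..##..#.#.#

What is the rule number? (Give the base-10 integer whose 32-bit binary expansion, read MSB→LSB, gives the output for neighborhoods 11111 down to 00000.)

3128399979

  ##### -> #   bit 31 = 1  t=1,i=4
  ####. -> .   bit 30 = 0  t=1,i=6
  ###.# -> #   bit 29 = 1  t=1,i=7
  ###.. -> #   bit 28 = 1  t=1,i=17
  ##.## -> #   bit 27 = 1  t=2,i=2
  ##.#. -> .   bit 26 = 0  t=1,i=8
  ##..# -> #   bit 25 = 1  t=0,i=16
  ##... -> .   bit 24 = 0  t=0,i=8
  #.### -> .   bit 23 = 0  t=1,i=2
  #.##. -> #   bit 22 = 1  t=2,i=0
  #.#.# -> #   bit 21 = 1  t=1,i=0
  #.#.. -> #   bit 20 = 1  t=0,i=0
  #..## -> .   bit 19 = 0  t=0,i=13
  #..#. -> #   bit 18 = 1  t=0,i=17
  #...# -> #   bit 17 = 1  t=0,i=9
  #.... -> #   bit 16 = 1  t=0,i=2
  .#### -> #   bit 15 = 1  t=1,i=3
  .###. -> .   bit 14 = 0  t=2,i=4
  .##.# -> .   bit 13 = 0  t=1,i=21
  .##.. -> #   bit 12 = 1  t=0,i=7
  .#.## -> #   bit 11 = 1  t=1,i=1
  .#.#. -> .   bit 10 = 0  t=0,i=24
  .#..# -> .   bit 9 = 0  t=0,i=12
  .#... -> .   bit 8 = 0  t=0,i=1
  ..### -> .   bit 7 = 0  t=1,i=14
  ..##. -> #   bit 6 = 1  t=0,i=6
  ..#.# -> #   bit 5 = 1  t=0,i=23
  ..#.. -> .   bit 4 = 0  t=0,i=11
  ...## -> #   bit 3 = 1  t=0,i=5
  ...#. -> .   bit 2 = 0  t=0,i=10
  ....# -> #   bit 1 = 1  t=0,i=4
  ..... -> #   bit 0 = 1  t=0,i=3
  bits 10111010011101111001100001101011 = 3128399979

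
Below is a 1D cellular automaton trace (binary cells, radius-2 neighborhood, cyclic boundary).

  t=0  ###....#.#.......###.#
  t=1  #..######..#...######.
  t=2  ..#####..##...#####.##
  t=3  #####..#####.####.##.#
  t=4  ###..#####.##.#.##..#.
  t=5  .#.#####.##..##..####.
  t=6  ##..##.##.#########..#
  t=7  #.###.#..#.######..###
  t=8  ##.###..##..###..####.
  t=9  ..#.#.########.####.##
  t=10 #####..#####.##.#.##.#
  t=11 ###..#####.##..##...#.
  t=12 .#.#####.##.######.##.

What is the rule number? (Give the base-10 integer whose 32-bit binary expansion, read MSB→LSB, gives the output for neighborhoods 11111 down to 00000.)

2939016430

  nb #####: next=#  (t=1,i=5, bit31=1)
  nb ####.: next=.  (t=0,i=1, bit30=0)
  nb ###.#: next=#  (t=0,i=19, bit29=1)
  nb ###..: next=.  (t=0,i=2, bit28=0)
  nb ##.##: next=#  (t=0,i=20, bit27=1)
  nb ##.#.: next=#  (t=1,i=21, bit26=1)
  nb ##..#: next=#  (t=1,i=9, bit25=1)
  nb ##...: next=#  (t=0,i=3, bit24=1)
  nb #.###: next=.  (t=0,i=21, bit23=0)
  nb #.##.: next=.  (t=2,i=20, bit22=0)
  nb #.#.#: next=#  (t=4,i=14, bit21=1)
  nb #.#..: next=.  (t=0,i=9, bit20=0)
  nb #..##: next=#  (t=1,i=2, bit19=1)
  nb #..#.: next=#  (t=1,i=10, bit18=1)
  nb #...#: next=.  (t=1,i=13, bit17=0)
  nb #....: next=#  (t=0,i=4, bit16=1)
  nb .####: next=#  (t=0,i=0, bit15=1)
  nb .###.: next=#  (t=0,i=18, bit14=1)
  nb .##.#: next=.  (t=3,i=19, bit13=0)
  nb .##..: next=#  (t=2,i=10, bit12=1)
  nb .#.##: next=.  (t=4,i=15, bit11=0)
  nb .#.#.: next=#  (t=0,i=8, bit10=1)
  nb .#..#: next=.  (t=1,i=1, bit9=0)
  nb .#...: next=.  (t=0,i=10, bit8=0)
  nb ..###: next=#  (t=0,i=17, bit7=1)
  nb ..##.: next=#  (t=2,i=9, bit6=1)
  nb ..#.#: next=#  (t=0,i=7, bit5=1)
  nb ..#..: next=.  (t=1,i=11, bit4=0)
  nb ...##: next=#  (t=0,i=16, bit3=1)
  nb ...#.: next=#  (t=0,i=6, bit2=1)
  nb ....#: next=#  (t=0,i=5, bit1=1)
  nb .....: next=.  (t=0,i=12, bit0=0)
  bits 10101111001011011101010011101110 = 2939016430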